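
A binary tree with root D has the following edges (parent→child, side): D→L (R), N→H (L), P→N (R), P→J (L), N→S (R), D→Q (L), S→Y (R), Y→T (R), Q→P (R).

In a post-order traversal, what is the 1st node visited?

J

Post-order visits the left subtree, then the right subtree, then the node.
At D: go left to Q.
  At Q: no left child.
  At Q: go right to P.
    At P: go left to J.
      J is a leaf — visit J.
    At P: go right to N.
      At N: go left to H.
        H is a leaf — visit H.
      At N: go right to S.
        At S: no left child.
        At S: go right to Y.
          At Y: no left child.
          At Y: go right to T.
            T is a leaf — visit T.
          Visit Y.
        Visit S.
      Visit N.
    Visit P.
  Visit Q.
At D: go right to L.
  L is a leaf — visit L.
Visit D.
Full post-order sequence: J, H, T, Y, S, N, P, Q, L, D.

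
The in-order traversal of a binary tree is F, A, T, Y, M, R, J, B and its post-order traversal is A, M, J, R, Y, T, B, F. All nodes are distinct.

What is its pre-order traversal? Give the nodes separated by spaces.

F B T A Y R M J

The last element of post-order is the root; it splits in-order into left and right subtrees.
Root F: left subtree has 0 nodes { }, right has 7 {A, T, Y, M, R, J, B}.
  Root B: left subtree has 6 nodes {A, T, Y, M, R, J}, right has 0 { }.
    Root T: left subtree has 1 node {A}, right has 4 {Y, M, R, J}.
      Root Y: left subtree has 0 nodes { }, right has 3 {M, R, J}.
        Root R: left subtree has 1 node {M}, right has 1 {J}.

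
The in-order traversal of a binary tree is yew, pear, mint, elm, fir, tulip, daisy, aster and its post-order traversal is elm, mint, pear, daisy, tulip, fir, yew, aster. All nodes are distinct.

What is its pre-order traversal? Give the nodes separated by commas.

The last element of post-order is the root; it splits in-order into left and right subtrees.
Root aster: left subtree has 7 nodes {yew, pear, mint, elm, fir, tulip, daisy}, right has 0 { }.
  Root yew: left subtree has 0 nodes { }, right has 6 {pear, mint, elm, fir, tulip, daisy}.
    Root fir: left subtree has 3 nodes {pear, mint, elm}, right has 2 {tulip, daisy}.
      Root pear: left subtree has 0 nodes { }, right has 2 {mint, elm}.
        Root mint: left subtree has 0 nodes { }, right has 1 {elm}.
      Root tulip: left subtree has 0 nodes { }, right has 1 {daisy}.

aster, yew, fir, pear, mint, elm, tulip, daisy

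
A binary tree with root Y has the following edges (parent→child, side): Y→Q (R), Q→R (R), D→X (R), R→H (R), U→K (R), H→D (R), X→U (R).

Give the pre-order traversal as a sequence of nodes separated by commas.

Pre-order visits the node, then its left subtree, then its right subtree.
Visit Y.
At Y: no left child.
At Y: go right to Q.
  Visit Q.
  At Q: no left child.
  At Q: go right to R.
    Visit R.
    At R: no left child.
    At R: go right to H.
      Visit H.
      At H: no left child.
      At H: go right to D.
        Visit D.
        At D: no left child.
        At D: go right to X.
          Visit X.
          At X: no left child.
          At X: go right to U.
            Visit U.
            At U: no left child.
            At U: go right to K.
              K is a leaf — visit K.

Y, Q, R, H, D, X, U, K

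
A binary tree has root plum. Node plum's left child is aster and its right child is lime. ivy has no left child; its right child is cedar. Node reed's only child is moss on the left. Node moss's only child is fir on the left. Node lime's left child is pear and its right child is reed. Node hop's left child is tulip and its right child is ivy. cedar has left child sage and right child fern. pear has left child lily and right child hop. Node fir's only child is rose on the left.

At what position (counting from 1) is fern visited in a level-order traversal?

Level-order visits nodes level by level from the root, left to right within each level.
Level 0: plum
Level 1: aster, lime
Level 2: pear, reed
Level 3: lily, hop, moss
Level 4: tulip, ivy, fir
Level 5: cedar, rose
Level 6: sage, fern
Full level-order sequence: plum, aster, lime, pear, reed, lily, hop, moss, tulip, ivy, fir, cedar, rose, sage, fern.

15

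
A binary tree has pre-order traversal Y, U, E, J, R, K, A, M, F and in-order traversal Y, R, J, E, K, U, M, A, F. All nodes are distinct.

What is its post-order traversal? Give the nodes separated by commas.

The first element of pre-order is the root; it splits in-order into left and right subtrees.
Root Y: left subtree has 0 nodes { }, right has 8 {R, J, E, K, U, M, A, F}.
  Root U: left subtree has 4 nodes {R, J, E, K}, right has 3 {M, A, F}.
    Root E: left subtree has 2 nodes {R, J}, right has 1 {K}.
      Root J: left subtree has 1 node {R}, right has 0 { }.
    Root A: left subtree has 1 node {M}, right has 1 {F}.

R, J, K, E, M, F, A, U, Y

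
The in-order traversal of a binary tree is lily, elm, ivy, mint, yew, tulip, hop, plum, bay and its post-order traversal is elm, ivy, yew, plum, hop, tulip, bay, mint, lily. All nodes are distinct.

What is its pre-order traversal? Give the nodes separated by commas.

lily, mint, ivy, elm, bay, tulip, yew, hop, plum

The last element of post-order is the root; it splits in-order into left and right subtrees.
Root lily: left subtree has 0 nodes { }, right has 8 {elm, ivy, mint, yew, tulip, hop, plum, bay}.
  Root mint: left subtree has 2 nodes {elm, ivy}, right has 5 {yew, tulip, hop, plum, bay}.
    Root ivy: left subtree has 1 node {elm}, right has 0 { }.
    Root bay: left subtree has 4 nodes {yew, tulip, hop, plum}, right has 0 { }.
      Root tulip: left subtree has 1 node {yew}, right has 2 {hop, plum}.
        Root hop: left subtree has 0 nodes { }, right has 1 {plum}.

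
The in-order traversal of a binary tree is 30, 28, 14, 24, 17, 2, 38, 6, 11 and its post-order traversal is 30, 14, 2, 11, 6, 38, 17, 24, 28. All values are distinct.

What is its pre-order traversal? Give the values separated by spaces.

The last element of post-order is the root; it splits in-order into left and right subtrees.
Root 28: left subtree has 1 node {30}, right has 7 {14, 24, 17, 2, 38, 6, 11}.
  Root 24: left subtree has 1 node {14}, right has 5 {17, 2, 38, 6, 11}.
    Root 17: left subtree has 0 nodes { }, right has 4 {2, 38, 6, 11}.
      Root 38: left subtree has 1 node {2}, right has 2 {6, 11}.
        Root 6: left subtree has 0 nodes { }, right has 1 {11}.

28 30 24 14 17 38 2 6 11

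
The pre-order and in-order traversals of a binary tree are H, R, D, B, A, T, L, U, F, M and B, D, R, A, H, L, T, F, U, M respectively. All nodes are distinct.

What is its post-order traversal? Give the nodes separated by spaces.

The first element of pre-order is the root; it splits in-order into left and right subtrees.
Root H: left subtree has 4 nodes {B, D, R, A}, right has 5 {L, T, F, U, M}.
  Root R: left subtree has 2 nodes {B, D}, right has 1 {A}.
    Root D: left subtree has 1 node {B}, right has 0 { }.
  Root T: left subtree has 1 node {L}, right has 3 {F, U, M}.
    Root U: left subtree has 1 node {F}, right has 1 {M}.

B D A R L F M U T H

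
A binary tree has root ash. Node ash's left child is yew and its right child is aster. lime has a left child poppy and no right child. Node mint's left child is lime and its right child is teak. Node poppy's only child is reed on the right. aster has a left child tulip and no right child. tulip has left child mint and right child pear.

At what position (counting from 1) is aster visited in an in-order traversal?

In-order visits the left subtree, then the node, then the right subtree.
At ash: go left to yew.
  yew is a leaf — visit yew.
Visit ash.
At ash: go right to aster.
  At aster: go left to tulip.
    At tulip: go left to mint.
      At mint: go left to lime.
        At lime: go left to poppy.
          At poppy: no left child.
          Visit poppy.
          At poppy: go right to reed.
            reed is a leaf — visit reed.
        Visit lime.
        At lime: no right child.
      Visit mint.
      At mint: go right to teak.
        teak is a leaf — visit teak.
    Visit tulip.
    At tulip: go right to pear.
      pear is a leaf — visit pear.
  Visit aster.
  At aster: no right child.
Full in-order sequence: yew, ash, poppy, reed, lime, mint, teak, tulip, pear, aster.

10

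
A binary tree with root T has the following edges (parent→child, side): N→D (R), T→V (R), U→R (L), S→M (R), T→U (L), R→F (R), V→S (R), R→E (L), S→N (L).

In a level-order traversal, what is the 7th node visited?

Level-order visits nodes level by level from the root, left to right within each level.
Level 0: T
Level 1: U, V
Level 2: R, S
Level 3: E, F, N, M
Level 4: D
Full level-order sequence: T, U, V, R, S, E, F, N, M, D.

F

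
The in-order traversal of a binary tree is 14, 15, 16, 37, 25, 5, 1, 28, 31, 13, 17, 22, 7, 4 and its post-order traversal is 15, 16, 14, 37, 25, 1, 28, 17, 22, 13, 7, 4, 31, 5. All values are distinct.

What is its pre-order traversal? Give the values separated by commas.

5, 25, 37, 14, 16, 15, 31, 28, 1, 4, 7, 13, 22, 17

The last element of post-order is the root; it splits in-order into left and right subtrees.
Root 5: left subtree has 5 nodes {14, 15, 16, 37, 25}, right has 8 {1, 28, 31, 13, 17, 22, 7, 4}.
  Root 25: left subtree has 4 nodes {14, 15, 16, 37}, right has 0 { }.
    Root 37: left subtree has 3 nodes {14, 15, 16}, right has 0 { }.
      Root 14: left subtree has 0 nodes { }, right has 2 {15, 16}.
        Root 16: left subtree has 1 node {15}, right has 0 { }.
  Root 31: left subtree has 2 nodes {1, 28}, right has 5 {13, 17, 22, 7, 4}.
    Root 28: left subtree has 1 node {1}, right has 0 { }.
    Root 4: left subtree has 4 nodes {13, 17, 22, 7}, right has 0 { }.
      Root 7: left subtree has 3 nodes {13, 17, 22}, right has 0 { }.
        Root 13: left subtree has 0 nodes { }, right has 2 {17, 22}.
          Root 22: left subtree has 1 node {17}, right has 0 { }.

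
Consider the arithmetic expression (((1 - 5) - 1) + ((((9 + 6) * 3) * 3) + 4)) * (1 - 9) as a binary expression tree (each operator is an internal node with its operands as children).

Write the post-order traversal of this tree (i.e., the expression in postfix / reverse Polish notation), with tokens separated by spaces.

1 5 - 1 - 9 6 + 3 * 3 * 4 + + 1 9 - *

Post-order on an expression tree gives postfix notation: for each operator, emit left operand, right operand, then the operator.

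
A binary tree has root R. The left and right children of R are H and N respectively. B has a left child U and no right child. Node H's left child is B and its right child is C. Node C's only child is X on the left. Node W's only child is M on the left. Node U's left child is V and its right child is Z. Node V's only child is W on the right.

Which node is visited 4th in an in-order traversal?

In-order visits the left subtree, then the node, then the right subtree.
At R: go left to H.
  At H: go left to B.
    At B: go left to U.
      At U: go left to V.
        At V: no left child.
        Visit V.
        At V: go right to W.
          At W: go left to M.
            M is a leaf — visit M.
          Visit W.
          At W: no right child.
      Visit U.
      At U: go right to Z.
        Z is a leaf — visit Z.
    Visit B.
    At B: no right child.
  Visit H.
  At H: go right to C.
    At C: go left to X.
      X is a leaf — visit X.
    Visit C.
    At C: no right child.
Visit R.
At R: go right to N.
  N is a leaf — visit N.
Full in-order sequence: V, M, W, U, Z, B, H, X, C, R, N.

U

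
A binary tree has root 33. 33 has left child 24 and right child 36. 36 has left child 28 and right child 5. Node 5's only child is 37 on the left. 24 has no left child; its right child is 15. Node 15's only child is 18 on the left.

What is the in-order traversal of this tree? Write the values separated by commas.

24, 18, 15, 33, 28, 36, 37, 5

In-order visits the left subtree, then the node, then the right subtree.
At 33: go left to 24.
  At 24: no left child.
  Visit 24.
  At 24: go right to 15.
    At 15: go left to 18.
      18 is a leaf — visit 18.
    Visit 15.
    At 15: no right child.
Visit 33.
At 33: go right to 36.
  At 36: go left to 28.
    28 is a leaf — visit 28.
  Visit 36.
  At 36: go right to 5.
    At 5: go left to 37.
      37 is a leaf — visit 37.
    Visit 5.
    At 5: no right child.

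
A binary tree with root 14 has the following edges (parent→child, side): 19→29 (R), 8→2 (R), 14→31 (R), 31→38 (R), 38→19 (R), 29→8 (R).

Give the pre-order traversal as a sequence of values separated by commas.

14, 31, 38, 19, 29, 8, 2

Pre-order visits the node, then its left subtree, then its right subtree.
Visit 14.
At 14: no left child.
At 14: go right to 31.
  Visit 31.
  At 31: no left child.
  At 31: go right to 38.
    Visit 38.
    At 38: no left child.
    At 38: go right to 19.
      Visit 19.
      At 19: no left child.
      At 19: go right to 29.
        Visit 29.
        At 29: no left child.
        At 29: go right to 8.
          Visit 8.
          At 8: no left child.
          At 8: go right to 2.
            2 is a leaf — visit 2.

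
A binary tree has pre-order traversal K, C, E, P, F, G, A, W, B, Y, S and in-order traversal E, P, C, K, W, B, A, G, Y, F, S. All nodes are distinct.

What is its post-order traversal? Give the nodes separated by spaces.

The first element of pre-order is the root; it splits in-order into left and right subtrees.
Root K: left subtree has 3 nodes {E, P, C}, right has 7 {W, B, A, G, Y, F, S}.
  Root C: left subtree has 2 nodes {E, P}, right has 0 { }.
    Root E: left subtree has 0 nodes { }, right has 1 {P}.
  Root F: left subtree has 5 nodes {W, B, A, G, Y}, right has 1 {S}.
    Root G: left subtree has 3 nodes {W, B, A}, right has 1 {Y}.
      Root A: left subtree has 2 nodes {W, B}, right has 0 { }.
        Root W: left subtree has 0 nodes { }, right has 1 {B}.

P E C B W A Y G S F K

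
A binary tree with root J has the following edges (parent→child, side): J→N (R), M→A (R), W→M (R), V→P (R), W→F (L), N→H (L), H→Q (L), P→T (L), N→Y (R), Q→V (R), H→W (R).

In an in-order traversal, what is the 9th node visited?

In-order visits the left subtree, then the node, then the right subtree.
At J: no left child.
Visit J.
At J: go right to N.
  At N: go left to H.
    At H: go left to Q.
      At Q: no left child.
      Visit Q.
      At Q: go right to V.
        At V: no left child.
        Visit V.
        At V: go right to P.
          At P: go left to T.
            T is a leaf — visit T.
          Visit P.
          At P: no right child.
    Visit H.
    At H: go right to W.
      At W: go left to F.
        F is a leaf — visit F.
      Visit W.
      At W: go right to M.
        At M: no left child.
        Visit M.
        At M: go right to A.
          A is a leaf — visit A.
  Visit N.
  At N: go right to Y.
    Y is a leaf — visit Y.
Full in-order sequence: J, Q, V, T, P, H, F, W, M, A, N, Y.

M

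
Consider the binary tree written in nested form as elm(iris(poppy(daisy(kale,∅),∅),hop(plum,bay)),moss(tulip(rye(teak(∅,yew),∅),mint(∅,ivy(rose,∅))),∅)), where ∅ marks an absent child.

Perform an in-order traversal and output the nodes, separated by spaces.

In-order visits the left subtree, then the node, then the right subtree.
At elm: go left to iris.
  At iris: go left to poppy.
    At poppy: go left to daisy.
      At daisy: go left to kale.
        kale is a leaf — visit kale.
      Visit daisy.
      At daisy: no right child.
    Visit poppy.
    At poppy: no right child.
  Visit iris.
  At iris: go right to hop.
    At hop: go left to plum.
      plum is a leaf — visit plum.
    Visit hop.
    At hop: go right to bay.
      bay is a leaf — visit bay.
Visit elm.
At elm: go right to moss.
  At moss: go left to tulip.
    At tulip: go left to rye.
      At rye: go left to teak.
        At teak: no left child.
        Visit teak.
        At teak: go right to yew.
          yew is a leaf — visit yew.
      Visit rye.
      At rye: no right child.
    Visit tulip.
    At tulip: go right to mint.
      At mint: no left child.
      Visit mint.
      At mint: go right to ivy.
        At ivy: go left to rose.
          rose is a leaf — visit rose.
        Visit ivy.
        At ivy: no right child.
  Visit moss.
  At moss: no right child.

kale daisy poppy iris plum hop bay elm teak yew rye tulip mint rose ivy moss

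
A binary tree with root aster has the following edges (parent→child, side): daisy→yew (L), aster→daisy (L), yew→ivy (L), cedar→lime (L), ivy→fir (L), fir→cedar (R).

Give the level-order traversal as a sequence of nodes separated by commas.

aster, daisy, yew, ivy, fir, cedar, lime

Level-order visits nodes level by level from the root, left to right within each level.
Level 0: aster
Level 1: daisy
Level 2: yew
Level 3: ivy
Level 4: fir
Level 5: cedar
Level 6: lime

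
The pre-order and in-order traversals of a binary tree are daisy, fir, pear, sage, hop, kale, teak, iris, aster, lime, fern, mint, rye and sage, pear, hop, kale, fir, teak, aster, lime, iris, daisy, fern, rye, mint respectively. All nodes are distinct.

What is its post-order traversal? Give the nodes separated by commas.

The first element of pre-order is the root; it splits in-order into left and right subtrees.
Root daisy: left subtree has 9 nodes {sage, pear, hop, kale, fir, teak, aster, lime, iris}, right has 3 {fern, rye, mint}.
  Root fir: left subtree has 4 nodes {sage, pear, hop, kale}, right has 4 {teak, aster, lime, iris}.
    Root pear: left subtree has 1 node {sage}, right has 2 {hop, kale}.
      Root hop: left subtree has 0 nodes { }, right has 1 {kale}.
    Root teak: left subtree has 0 nodes { }, right has 3 {aster, lime, iris}.
      Root iris: left subtree has 2 nodes {aster, lime}, right has 0 { }.
        Root aster: left subtree has 0 nodes { }, right has 1 {lime}.
  Root fern: left subtree has 0 nodes { }, right has 2 {rye, mint}.
    Root mint: left subtree has 1 node {rye}, right has 0 { }.

sage, kale, hop, pear, lime, aster, iris, teak, fir, rye, mint, fern, daisy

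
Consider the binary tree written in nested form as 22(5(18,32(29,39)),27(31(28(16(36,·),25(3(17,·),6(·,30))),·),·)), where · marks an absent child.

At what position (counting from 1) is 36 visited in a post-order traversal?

Post-order visits the left subtree, then the right subtree, then the node.
At 22: go left to 5.
  At 5: go left to 18.
    18 is a leaf — visit 18.
  At 5: go right to 32.
    At 32: go left to 29.
      29 is a leaf — visit 29.
    At 32: go right to 39.
      39 is a leaf — visit 39.
    Visit 32.
  Visit 5.
At 22: go right to 27.
  At 27: go left to 31.
    At 31: go left to 28.
      At 28: go left to 16.
        At 16: go left to 36.
          36 is a leaf — visit 36.
        At 16: no right child.
        Visit 16.
      At 28: go right to 25.
        At 25: go left to 3.
          At 3: go left to 17.
            17 is a leaf — visit 17.
          At 3: no right child.
          Visit 3.
        At 25: go right to 6.
          At 6: no left child.
          At 6: go right to 30.
            30 is a leaf — visit 30.
          Visit 6.
        Visit 25.
      Visit 28.
    At 31: no right child.
    Visit 31.
  At 27: no right child.
  Visit 27.
Visit 22.
Full post-order sequence: 18, 29, 39, 32, 5, 36, 16, 17, 3, 30, 6, 25, 28, 31, 27, 22.

6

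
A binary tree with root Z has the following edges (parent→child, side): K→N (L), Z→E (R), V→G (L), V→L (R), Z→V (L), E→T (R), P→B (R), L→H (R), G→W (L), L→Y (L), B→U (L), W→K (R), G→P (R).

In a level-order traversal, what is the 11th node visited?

Level-order visits nodes level by level from the root, left to right within each level.
Level 0: Z
Level 1: V, E
Level 2: G, L, T
Level 3: W, P, Y, H
Level 4: K, B
Level 5: N, U
Full level-order sequence: Z, V, E, G, L, T, W, P, Y, H, K, B, N, U.

K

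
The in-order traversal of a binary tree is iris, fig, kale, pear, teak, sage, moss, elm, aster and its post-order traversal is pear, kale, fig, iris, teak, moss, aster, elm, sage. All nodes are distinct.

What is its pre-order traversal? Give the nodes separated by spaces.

sage teak iris fig kale pear elm moss aster

The last element of post-order is the root; it splits in-order into left and right subtrees.
Root sage: left subtree has 5 nodes {iris, fig, kale, pear, teak}, right has 3 {moss, elm, aster}.
  Root teak: left subtree has 4 nodes {iris, fig, kale, pear}, right has 0 { }.
    Root iris: left subtree has 0 nodes { }, right has 3 {fig, kale, pear}.
      Root fig: left subtree has 0 nodes { }, right has 2 {kale, pear}.
        Root kale: left subtree has 0 nodes { }, right has 1 {pear}.
  Root elm: left subtree has 1 node {moss}, right has 1 {aster}.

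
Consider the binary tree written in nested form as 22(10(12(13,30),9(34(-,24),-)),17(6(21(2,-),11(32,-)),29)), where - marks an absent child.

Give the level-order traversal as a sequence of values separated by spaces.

22 10 17 12 9 6 29 13 30 34 21 11 24 2 32

Level-order visits nodes level by level from the root, left to right within each level.
Level 0: 22
Level 1: 10, 17
Level 2: 12, 9, 6, 29
Level 3: 13, 30, 34, 21, 11
Level 4: 24, 2, 32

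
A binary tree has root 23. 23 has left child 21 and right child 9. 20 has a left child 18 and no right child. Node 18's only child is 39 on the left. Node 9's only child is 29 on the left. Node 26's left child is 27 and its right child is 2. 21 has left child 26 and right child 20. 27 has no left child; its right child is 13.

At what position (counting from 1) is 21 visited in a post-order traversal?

Post-order visits the left subtree, then the right subtree, then the node.
At 23: go left to 21.
  At 21: go left to 26.
    At 26: go left to 27.
      At 27: no left child.
      At 27: go right to 13.
        13 is a leaf — visit 13.
      Visit 27.
    At 26: go right to 2.
      2 is a leaf — visit 2.
    Visit 26.
  At 21: go right to 20.
    At 20: go left to 18.
      At 18: go left to 39.
        39 is a leaf — visit 39.
      At 18: no right child.
      Visit 18.
    At 20: no right child.
    Visit 20.
  Visit 21.
At 23: go right to 9.
  At 9: go left to 29.
    29 is a leaf — visit 29.
  At 9: no right child.
  Visit 9.
Visit 23.
Full post-order sequence: 13, 27, 2, 26, 39, 18, 20, 21, 29, 9, 23.

8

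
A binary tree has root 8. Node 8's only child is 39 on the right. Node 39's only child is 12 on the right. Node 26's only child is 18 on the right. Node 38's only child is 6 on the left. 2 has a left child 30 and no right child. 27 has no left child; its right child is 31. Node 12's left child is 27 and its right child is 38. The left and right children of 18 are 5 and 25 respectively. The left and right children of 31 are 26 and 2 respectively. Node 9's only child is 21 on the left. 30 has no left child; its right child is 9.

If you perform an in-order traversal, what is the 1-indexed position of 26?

In-order visits the left subtree, then the node, then the right subtree.
At 8: no left child.
Visit 8.
At 8: go right to 39.
  At 39: no left child.
  Visit 39.
  At 39: go right to 12.
    At 12: go left to 27.
      At 27: no left child.
      Visit 27.
      At 27: go right to 31.
        At 31: go left to 26.
          At 26: no left child.
          Visit 26.
          At 26: go right to 18.
            At 18: go left to 5.
              5 is a leaf — visit 5.
            Visit 18.
            At 18: go right to 25.
              25 is a leaf — visit 25.
        Visit 31.
        At 31: go right to 2.
          At 2: go left to 30.
            At 30: no left child.
            Visit 30.
            At 30: go right to 9.
              At 9: go left to 21.
                21 is a leaf — visit 21.
              Visit 9.
              At 9: no right child.
          Visit 2.
          At 2: no right child.
    Visit 12.
    At 12: go right to 38.
      At 38: go left to 6.
        6 is a leaf — visit 6.
      Visit 38.
      At 38: no right child.
Full in-order sequence: 8, 39, 27, 26, 5, 18, 25, 31, 30, 21, 9, 2, 12, 6, 38.

4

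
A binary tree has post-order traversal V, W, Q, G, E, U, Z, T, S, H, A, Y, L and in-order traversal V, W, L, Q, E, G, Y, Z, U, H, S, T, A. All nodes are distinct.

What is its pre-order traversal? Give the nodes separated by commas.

L, W, V, Y, E, Q, G, A, H, Z, U, S, T

The last element of post-order is the root; it splits in-order into left and right subtrees.
Root L: left subtree has 2 nodes {V, W}, right has 10 {Q, E, G, Y, Z, U, H, S, T, A}.
  Root W: left subtree has 1 node {V}, right has 0 { }.
  Root Y: left subtree has 3 nodes {Q, E, G}, right has 6 {Z, U, H, S, T, A}.
    Root E: left subtree has 1 node {Q}, right has 1 {G}.
    Root A: left subtree has 5 nodes {Z, U, H, S, T}, right has 0 { }.
      Root H: left subtree has 2 nodes {Z, U}, right has 2 {S, T}.
        Root Z: left subtree has 0 nodes { }, right has 1 {U}.
        Root S: left subtree has 0 nodes { }, right has 1 {T}.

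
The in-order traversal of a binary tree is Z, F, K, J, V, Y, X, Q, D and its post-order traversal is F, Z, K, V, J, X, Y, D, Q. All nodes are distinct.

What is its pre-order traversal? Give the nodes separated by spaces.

The last element of post-order is the root; it splits in-order into left and right subtrees.
Root Q: left subtree has 7 nodes {Z, F, K, J, V, Y, X}, right has 1 {D}.
  Root Y: left subtree has 5 nodes {Z, F, K, J, V}, right has 1 {X}.
    Root J: left subtree has 3 nodes {Z, F, K}, right has 1 {V}.
      Root K: left subtree has 2 nodes {Z, F}, right has 0 { }.
        Root Z: left subtree has 0 nodes { }, right has 1 {F}.

Q Y J K Z F V X D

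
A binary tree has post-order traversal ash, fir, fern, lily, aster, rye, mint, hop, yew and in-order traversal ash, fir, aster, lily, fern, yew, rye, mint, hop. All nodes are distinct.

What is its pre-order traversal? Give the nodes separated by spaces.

The last element of post-order is the root; it splits in-order into left and right subtrees.
Root yew: left subtree has 5 nodes {ash, fir, aster, lily, fern}, right has 3 {rye, mint, hop}.
  Root aster: left subtree has 2 nodes {ash, fir}, right has 2 {lily, fern}.
    Root fir: left subtree has 1 node {ash}, right has 0 { }.
    Root lily: left subtree has 0 nodes { }, right has 1 {fern}.
  Root hop: left subtree has 2 nodes {rye, mint}, right has 0 { }.
    Root mint: left subtree has 1 node {rye}, right has 0 { }.

yew aster fir ash lily fern hop mint rye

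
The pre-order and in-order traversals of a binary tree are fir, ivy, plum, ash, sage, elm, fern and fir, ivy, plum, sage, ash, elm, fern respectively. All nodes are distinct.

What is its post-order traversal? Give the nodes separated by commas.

The first element of pre-order is the root; it splits in-order into left and right subtrees.
Root fir: left subtree has 0 nodes { }, right has 6 {ivy, plum, sage, ash, elm, fern}.
  Root ivy: left subtree has 0 nodes { }, right has 5 {plum, sage, ash, elm, fern}.
    Root plum: left subtree has 0 nodes { }, right has 4 {sage, ash, elm, fern}.
      Root ash: left subtree has 1 node {sage}, right has 2 {elm, fern}.
        Root elm: left subtree has 0 nodes { }, right has 1 {fern}.

sage, fern, elm, ash, plum, ivy, fir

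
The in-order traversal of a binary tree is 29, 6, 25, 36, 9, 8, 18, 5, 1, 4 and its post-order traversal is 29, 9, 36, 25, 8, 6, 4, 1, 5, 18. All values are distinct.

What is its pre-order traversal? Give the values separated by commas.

The last element of post-order is the root; it splits in-order into left and right subtrees.
Root 18: left subtree has 6 nodes {29, 6, 25, 36, 9, 8}, right has 3 {5, 1, 4}.
  Root 6: left subtree has 1 node {29}, right has 4 {25, 36, 9, 8}.
    Root 8: left subtree has 3 nodes {25, 36, 9}, right has 0 { }.
      Root 25: left subtree has 0 nodes { }, right has 2 {36, 9}.
        Root 36: left subtree has 0 nodes { }, right has 1 {9}.
  Root 5: left subtree has 0 nodes { }, right has 2 {1, 4}.
    Root 1: left subtree has 0 nodes { }, right has 1 {4}.

18, 6, 29, 8, 25, 36, 9, 5, 1, 4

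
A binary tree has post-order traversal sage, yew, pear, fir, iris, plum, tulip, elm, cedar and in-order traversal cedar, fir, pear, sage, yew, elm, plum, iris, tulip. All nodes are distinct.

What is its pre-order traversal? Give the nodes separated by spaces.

cedar elm fir pear yew sage tulip plum iris

The last element of post-order is the root; it splits in-order into left and right subtrees.
Root cedar: left subtree has 0 nodes { }, right has 8 {fir, pear, sage, yew, elm, plum, iris, tulip}.
  Root elm: left subtree has 4 nodes {fir, pear, sage, yew}, right has 3 {plum, iris, tulip}.
    Root fir: left subtree has 0 nodes { }, right has 3 {pear, sage, yew}.
      Root pear: left subtree has 0 nodes { }, right has 2 {sage, yew}.
        Root yew: left subtree has 1 node {sage}, right has 0 { }.
    Root tulip: left subtree has 2 nodes {plum, iris}, right has 0 { }.
      Root plum: left subtree has 0 nodes { }, right has 1 {iris}.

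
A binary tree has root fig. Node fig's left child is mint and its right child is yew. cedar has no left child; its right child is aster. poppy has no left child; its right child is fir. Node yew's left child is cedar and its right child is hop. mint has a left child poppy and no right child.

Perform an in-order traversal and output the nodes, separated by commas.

poppy, fir, mint, fig, cedar, aster, yew, hop

In-order visits the left subtree, then the node, then the right subtree.
At fig: go left to mint.
  At mint: go left to poppy.
    At poppy: no left child.
    Visit poppy.
    At poppy: go right to fir.
      fir is a leaf — visit fir.
  Visit mint.
  At mint: no right child.
Visit fig.
At fig: go right to yew.
  At yew: go left to cedar.
    At cedar: no left child.
    Visit cedar.
    At cedar: go right to aster.
      aster is a leaf — visit aster.
  Visit yew.
  At yew: go right to hop.
    hop is a leaf — visit hop.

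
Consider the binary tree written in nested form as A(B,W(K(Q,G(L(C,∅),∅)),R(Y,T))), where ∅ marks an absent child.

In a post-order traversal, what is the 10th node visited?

W

Post-order visits the left subtree, then the right subtree, then the node.
At A: go left to B.
  B is a leaf — visit B.
At A: go right to W.
  At W: go left to K.
    At K: go left to Q.
      Q is a leaf — visit Q.
    At K: go right to G.
      At G: go left to L.
        At L: go left to C.
          C is a leaf — visit C.
        At L: no right child.
        Visit L.
      At G: no right child.
      Visit G.
    Visit K.
  At W: go right to R.
    At R: go left to Y.
      Y is a leaf — visit Y.
    At R: go right to T.
      T is a leaf — visit T.
    Visit R.
  Visit W.
Visit A.
Full post-order sequence: B, Q, C, L, G, K, Y, T, R, W, A.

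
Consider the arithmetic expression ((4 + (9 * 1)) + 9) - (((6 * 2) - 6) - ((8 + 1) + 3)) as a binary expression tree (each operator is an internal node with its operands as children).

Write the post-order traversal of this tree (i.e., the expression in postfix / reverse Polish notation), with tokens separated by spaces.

Post-order on an expression tree gives postfix notation: for each operator, emit left operand, right operand, then the operator.

4 9 1 * + 9 + 6 2 * 6 - 8 1 + 3 + - -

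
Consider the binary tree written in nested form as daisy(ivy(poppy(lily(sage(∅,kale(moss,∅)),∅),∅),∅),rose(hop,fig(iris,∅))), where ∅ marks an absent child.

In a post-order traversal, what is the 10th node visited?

Post-order visits the left subtree, then the right subtree, then the node.
At daisy: go left to ivy.
  At ivy: go left to poppy.
    At poppy: go left to lily.
      At lily: go left to sage.
        At sage: no left child.
        At sage: go right to kale.
          At kale: go left to moss.
            moss is a leaf — visit moss.
          At kale: no right child.
          Visit kale.
        Visit sage.
      At lily: no right child.
      Visit lily.
    At poppy: no right child.
    Visit poppy.
  At ivy: no right child.
  Visit ivy.
At daisy: go right to rose.
  At rose: go left to hop.
    hop is a leaf — visit hop.
  At rose: go right to fig.
    At fig: go left to iris.
      iris is a leaf — visit iris.
    At fig: no right child.
    Visit fig.
  Visit rose.
Visit daisy.
Full post-order sequence: moss, kale, sage, lily, poppy, ivy, hop, iris, fig, rose, daisy.

rose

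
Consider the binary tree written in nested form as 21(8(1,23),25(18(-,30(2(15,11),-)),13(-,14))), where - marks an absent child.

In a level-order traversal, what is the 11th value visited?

15

Level-order visits nodes level by level from the root, left to right within each level.
Level 0: 21
Level 1: 8, 25
Level 2: 1, 23, 18, 13
Level 3: 30, 14
Level 4: 2
Level 5: 15, 11
Full level-order sequence: 21, 8, 25, 1, 23, 18, 13, 30, 14, 2, 15, 11.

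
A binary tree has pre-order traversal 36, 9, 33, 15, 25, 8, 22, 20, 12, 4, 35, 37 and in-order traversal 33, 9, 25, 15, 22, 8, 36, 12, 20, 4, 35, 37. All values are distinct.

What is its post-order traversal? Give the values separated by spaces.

The first element of pre-order is the root; it splits in-order into left and right subtrees.
Root 36: left subtree has 6 nodes {33, 9, 25, 15, 22, 8}, right has 5 {12, 20, 4, 35, 37}.
  Root 9: left subtree has 1 node {33}, right has 4 {25, 15, 22, 8}.
    Root 15: left subtree has 1 node {25}, right has 2 {22, 8}.
      Root 8: left subtree has 1 node {22}, right has 0 { }.
  Root 20: left subtree has 1 node {12}, right has 3 {4, 35, 37}.
    Root 4: left subtree has 0 nodes { }, right has 2 {35, 37}.
      Root 35: left subtree has 0 nodes { }, right has 1 {37}.

33 25 22 8 15 9 12 37 35 4 20 36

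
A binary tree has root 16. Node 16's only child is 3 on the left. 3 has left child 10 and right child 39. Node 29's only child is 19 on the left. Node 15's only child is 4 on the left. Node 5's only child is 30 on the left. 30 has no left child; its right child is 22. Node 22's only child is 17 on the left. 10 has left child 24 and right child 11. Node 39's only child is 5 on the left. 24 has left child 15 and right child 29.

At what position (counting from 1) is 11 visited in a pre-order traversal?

Pre-order visits the node, then its left subtree, then its right subtree.
Visit 16.
At 16: go left to 3.
  Visit 3.
  At 3: go left to 10.
    Visit 10.
    At 10: go left to 24.
      Visit 24.
      At 24: go left to 15.
        Visit 15.
        At 15: go left to 4.
          4 is a leaf — visit 4.
        At 15: no right child.
      At 24: go right to 29.
        Visit 29.
        At 29: go left to 19.
          19 is a leaf — visit 19.
        At 29: no right child.
    At 10: go right to 11.
      11 is a leaf — visit 11.
  At 3: go right to 39.
    Visit 39.
    At 39: go left to 5.
      Visit 5.
      At 5: go left to 30.
        Visit 30.
        At 30: no left child.
        At 30: go right to 22.
          Visit 22.
          At 22: go left to 17.
            17 is a leaf — visit 17.
          At 22: no right child.
      At 5: no right child.
    At 39: no right child.
At 16: no right child.
Full pre-order sequence: 16, 3, 10, 24, 15, 4, 29, 19, 11, 39, 5, 30, 22, 17.

9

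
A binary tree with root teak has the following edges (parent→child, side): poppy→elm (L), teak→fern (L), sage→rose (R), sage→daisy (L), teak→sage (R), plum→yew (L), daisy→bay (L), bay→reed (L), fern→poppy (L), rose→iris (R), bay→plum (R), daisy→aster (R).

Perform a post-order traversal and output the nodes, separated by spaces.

Post-order visits the left subtree, then the right subtree, then the node.
At teak: go left to fern.
  At fern: go left to poppy.
    At poppy: go left to elm.
      elm is a leaf — visit elm.
    At poppy: no right child.
    Visit poppy.
  At fern: no right child.
  Visit fern.
At teak: go right to sage.
  At sage: go left to daisy.
    At daisy: go left to bay.
      At bay: go left to reed.
        reed is a leaf — visit reed.
      At bay: go right to plum.
        At plum: go left to yew.
          yew is a leaf — visit yew.
        At plum: no right child.
        Visit plum.
      Visit bay.
    At daisy: go right to aster.
      aster is a leaf — visit aster.
    Visit daisy.
  At sage: go right to rose.
    At rose: no left child.
    At rose: go right to iris.
      iris is a leaf — visit iris.
    Visit rose.
  Visit sage.
Visit teak.

elm poppy fern reed yew plum bay aster daisy iris rose sage teak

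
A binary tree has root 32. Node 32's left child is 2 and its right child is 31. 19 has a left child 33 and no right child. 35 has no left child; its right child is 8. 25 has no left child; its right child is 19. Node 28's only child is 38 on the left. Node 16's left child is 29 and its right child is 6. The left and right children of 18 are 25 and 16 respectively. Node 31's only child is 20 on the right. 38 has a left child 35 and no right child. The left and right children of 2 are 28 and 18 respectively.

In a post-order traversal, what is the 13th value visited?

20

Post-order visits the left subtree, then the right subtree, then the node.
At 32: go left to 2.
  At 2: go left to 28.
    At 28: go left to 38.
      At 38: go left to 35.
        At 35: no left child.
        At 35: go right to 8.
          8 is a leaf — visit 8.
        Visit 35.
      At 38: no right child.
      Visit 38.
    At 28: no right child.
    Visit 28.
  At 2: go right to 18.
    At 18: go left to 25.
      At 25: no left child.
      At 25: go right to 19.
        At 19: go left to 33.
          33 is a leaf — visit 33.
        At 19: no right child.
        Visit 19.
      Visit 25.
    At 18: go right to 16.
      At 16: go left to 29.
        29 is a leaf — visit 29.
      At 16: go right to 6.
        6 is a leaf — visit 6.
      Visit 16.
    Visit 18.
  Visit 2.
At 32: go right to 31.
  At 31: no left child.
  At 31: go right to 20.
    20 is a leaf — visit 20.
  Visit 31.
Visit 32.
Full post-order sequence: 8, 35, 38, 28, 33, 19, 25, 29, 6, 16, 18, 2, 20, 31, 32.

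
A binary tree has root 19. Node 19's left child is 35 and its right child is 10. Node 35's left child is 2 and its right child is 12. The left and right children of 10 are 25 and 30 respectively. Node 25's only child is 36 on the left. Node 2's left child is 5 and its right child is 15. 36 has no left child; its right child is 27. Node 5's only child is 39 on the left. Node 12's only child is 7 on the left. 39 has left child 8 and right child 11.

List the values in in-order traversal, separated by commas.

8, 39, 11, 5, 2, 15, 35, 7, 12, 19, 36, 27, 25, 10, 30

In-order visits the left subtree, then the node, then the right subtree.
At 19: go left to 35.
  At 35: go left to 2.
    At 2: go left to 5.
      At 5: go left to 39.
        At 39: go left to 8.
          8 is a leaf — visit 8.
        Visit 39.
        At 39: go right to 11.
          11 is a leaf — visit 11.
      Visit 5.
      At 5: no right child.
    Visit 2.
    At 2: go right to 15.
      15 is a leaf — visit 15.
  Visit 35.
  At 35: go right to 12.
    At 12: go left to 7.
      7 is a leaf — visit 7.
    Visit 12.
    At 12: no right child.
Visit 19.
At 19: go right to 10.
  At 10: go left to 25.
    At 25: go left to 36.
      At 36: no left child.
      Visit 36.
      At 36: go right to 27.
        27 is a leaf — visit 27.
    Visit 25.
    At 25: no right child.
  Visit 10.
  At 10: go right to 30.
    30 is a leaf — visit 30.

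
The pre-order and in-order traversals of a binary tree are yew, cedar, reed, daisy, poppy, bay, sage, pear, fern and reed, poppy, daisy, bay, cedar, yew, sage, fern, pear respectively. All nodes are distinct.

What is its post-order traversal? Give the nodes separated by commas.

poppy, bay, daisy, reed, cedar, fern, pear, sage, yew

The first element of pre-order is the root; it splits in-order into left and right subtrees.
Root yew: left subtree has 5 nodes {reed, poppy, daisy, bay, cedar}, right has 3 {sage, fern, pear}.
  Root cedar: left subtree has 4 nodes {reed, poppy, daisy, bay}, right has 0 { }.
    Root reed: left subtree has 0 nodes { }, right has 3 {poppy, daisy, bay}.
      Root daisy: left subtree has 1 node {poppy}, right has 1 {bay}.
  Root sage: left subtree has 0 nodes { }, right has 2 {fern, pear}.
    Root pear: left subtree has 1 node {fern}, right has 0 { }.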